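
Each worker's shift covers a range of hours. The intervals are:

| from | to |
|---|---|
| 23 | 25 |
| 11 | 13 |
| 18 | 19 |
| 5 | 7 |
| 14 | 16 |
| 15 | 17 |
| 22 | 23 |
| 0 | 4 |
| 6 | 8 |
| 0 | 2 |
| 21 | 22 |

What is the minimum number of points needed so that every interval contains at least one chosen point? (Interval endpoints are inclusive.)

7

Process intervals by earliest right end; each time one isn't hit yet, stab at its right endpoint.
By right end: [0,2]  [0,4]  [5,7]  [6,8]  [11,13]  [14,16]  [15,17]  [18,19]  [21,22]  [22,23]  [23,25]
[0,2] uncovered → point at 2; [5,7] uncovered → point at 7; [11,13] uncovered → point at 13; [14,16] uncovered → point at 16; [18,19] uncovered → point at 19; [21,22] uncovered → point at 22; [23,25] uncovered → point at 25.
Points: 2, 7, 13, 16, 19, 22, 25 (7 total).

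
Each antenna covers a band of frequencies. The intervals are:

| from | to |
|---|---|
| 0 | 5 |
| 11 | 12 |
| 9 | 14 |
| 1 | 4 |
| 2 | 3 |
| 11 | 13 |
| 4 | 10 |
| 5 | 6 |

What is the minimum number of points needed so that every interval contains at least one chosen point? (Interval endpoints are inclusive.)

3

Process intervals by earliest right end; each time one isn't hit yet, stab at its right endpoint.
By right end: [2,3]  [1,4]  [0,5]  [5,6]  [4,10]  [11,12]  [11,13]  [9,14]
[2,3] uncovered → point at 3; [5,6] uncovered → point at 6; [11,12] uncovered → point at 12.
Points: 3, 6, 12 (3 total).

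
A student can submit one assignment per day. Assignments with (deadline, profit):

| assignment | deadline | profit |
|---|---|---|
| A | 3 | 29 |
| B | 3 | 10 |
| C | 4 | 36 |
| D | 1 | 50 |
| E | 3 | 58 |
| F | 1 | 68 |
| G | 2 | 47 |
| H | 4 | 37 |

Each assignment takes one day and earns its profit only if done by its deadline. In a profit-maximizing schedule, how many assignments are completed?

4

Take jobs in profit order; each goes to the latest open slot no later than its deadline.
Profit order: F=68 E=58 D=50 G=47 H=37 C=36 A=29 B=10
Assign: F→slot 1, E→slot 3, D skipped, G→slot 2, H→slot 4, C skipped, A skipped, B skipped.
Slots: [1:F] [2:G] [3:E] [4:H]
4 of 8 scheduled.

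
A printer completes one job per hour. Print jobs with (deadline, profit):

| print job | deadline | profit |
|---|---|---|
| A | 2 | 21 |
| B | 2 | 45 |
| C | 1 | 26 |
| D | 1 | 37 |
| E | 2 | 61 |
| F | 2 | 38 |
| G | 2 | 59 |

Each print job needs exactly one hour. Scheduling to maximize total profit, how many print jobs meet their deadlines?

Sort by profit descending; place each in the latest free slot ≤ its deadline.
Profit order: E=61 G=59 B=45 F=38 D=37 C=26 A=21
Assign: E→slot 2, G→slot 1, B skipped, F skipped, D skipped, C skipped, A skipped.
Slots: [1:G] [2:E]
2 of 7 scheduled.

2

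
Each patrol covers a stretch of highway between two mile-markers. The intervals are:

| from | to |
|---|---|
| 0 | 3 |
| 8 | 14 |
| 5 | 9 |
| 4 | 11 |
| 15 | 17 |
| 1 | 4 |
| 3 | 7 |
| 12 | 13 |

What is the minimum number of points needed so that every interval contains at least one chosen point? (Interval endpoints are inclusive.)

Process intervals by earliest right end; each time one isn't hit yet, stab at its right endpoint.
Sorted: [0,3] [1,4] [3,7] [5,9] [4,11] [12,13] [8,14] [15,17]
{[0,3],[1,4],[3,7]} hit by 3; {[5,9],[4,11]} hit by 9; {[12,13],[8,14]} hit by 13; {[15,17]} hit by 17.
Points: 3, 9, 13, 17 (4 total).

4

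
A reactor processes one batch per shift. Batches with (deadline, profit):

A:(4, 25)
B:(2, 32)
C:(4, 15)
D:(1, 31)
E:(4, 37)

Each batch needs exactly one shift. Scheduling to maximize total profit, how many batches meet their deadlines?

4

Take jobs in profit order; each goes to the latest open slot no later than its deadline.
Profit order: E=37 B=32 D=31 A=25 C=15
Assign: E→slot 4, B→slot 2, D→slot 1, A→slot 3, C skipped.
Slots: [1:D] [2:B] [3:A] [4:E]
4 of 5 scheduled.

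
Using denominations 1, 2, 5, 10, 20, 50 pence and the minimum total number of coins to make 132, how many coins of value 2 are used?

1

Greedy: take as many of the largest coin as possible, then repeat with the remainder.
132 − 2×50→32 − 1×20→12 − 1×10→2 − 1×2→0
Count of 2: 1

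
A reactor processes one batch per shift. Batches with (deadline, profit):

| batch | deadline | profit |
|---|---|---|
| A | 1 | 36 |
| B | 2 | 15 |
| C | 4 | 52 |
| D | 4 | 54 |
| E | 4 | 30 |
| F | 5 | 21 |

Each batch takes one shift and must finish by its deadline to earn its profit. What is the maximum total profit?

Sort by profit descending; place each in the latest free slot ≤ its deadline.
Profit order: D=54 C=52 A=36 E=30 F=21 B=15
Assign: D→slot 4, C→slot 3, A→slot 1, E→slot 2, F→slot 5, B skipped.
Slots: [1:A] [2:E] [3:C] [4:D] [5:F]
Profit = 36 + 30 + 52 + 54 + 21 = 193

193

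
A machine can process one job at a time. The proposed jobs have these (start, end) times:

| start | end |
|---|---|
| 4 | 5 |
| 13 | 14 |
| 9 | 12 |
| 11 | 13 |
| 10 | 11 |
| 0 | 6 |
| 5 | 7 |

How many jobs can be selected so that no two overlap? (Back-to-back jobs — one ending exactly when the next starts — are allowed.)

5

Sorted by end: (4,5)  (0,6)  (5,7)  (10,11)  (9,12)  (11,13)  (13,14)
take (4,5); take (5,7); take (10,11); skip (9,12); take (11,13); take (13,14).
Selected 5 jobs.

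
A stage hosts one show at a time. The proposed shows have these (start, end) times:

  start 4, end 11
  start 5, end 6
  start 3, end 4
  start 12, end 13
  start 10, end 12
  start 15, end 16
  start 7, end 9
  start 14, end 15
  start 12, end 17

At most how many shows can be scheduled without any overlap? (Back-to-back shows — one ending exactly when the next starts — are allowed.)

Order by finish time; keep every interval that doesn't clash with the previous kept one.
Sorted by end: (3,4)  (5,6)  (7,9)  (4,11)  (10,12)  (12,13)  (14,15)  (15,16)  (12,17)
take (3,4); take (5,6); take (7,9); take (10,12); take (12,13); take (14,15); take (15,16).
Selected 7 shows.

7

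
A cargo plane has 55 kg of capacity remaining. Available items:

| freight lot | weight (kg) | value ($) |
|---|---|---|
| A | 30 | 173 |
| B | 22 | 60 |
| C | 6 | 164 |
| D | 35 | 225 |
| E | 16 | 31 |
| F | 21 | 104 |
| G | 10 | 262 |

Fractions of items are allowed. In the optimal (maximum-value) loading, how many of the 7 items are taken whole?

Greedy by value/weight ratio, highest first.
Order: C (164/6=27.33) > G (262/10=26.20) > D (225/35=6.43) > A (173/30=5.77) > F (104/21=4.95) > B (60/22=2.73) > E (31/16=1.94)
Fill: take C (6 @ 164) → take G (10 @ 262) → take D (35 @ 225) → take 4/30 of A → 23.07; 55/55 used.
3 item(s) taken whole; one partial (take 4/30 of A).

3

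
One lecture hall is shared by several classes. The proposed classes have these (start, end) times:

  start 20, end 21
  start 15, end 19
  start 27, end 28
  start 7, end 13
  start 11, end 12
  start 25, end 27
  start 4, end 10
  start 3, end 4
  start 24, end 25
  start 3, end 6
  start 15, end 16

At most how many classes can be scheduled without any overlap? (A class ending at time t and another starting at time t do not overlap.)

Order by finish time; keep every interval that doesn't clash with the previous kept one.
Sorted by end: (3,4)  (3,6)  (4,10)  (11,12)  (7,13)  (15,16)  (15,19)  (20,21)  (24,25)  (25,27)  (27,28)
take (3,4); skip (3,6); take (4,10); take (11,12); skip (7,13); take (15,16); skip (15,19); take (20,21); take (24,25); take (25,27); take (27,28).
Selected 8 classes.

8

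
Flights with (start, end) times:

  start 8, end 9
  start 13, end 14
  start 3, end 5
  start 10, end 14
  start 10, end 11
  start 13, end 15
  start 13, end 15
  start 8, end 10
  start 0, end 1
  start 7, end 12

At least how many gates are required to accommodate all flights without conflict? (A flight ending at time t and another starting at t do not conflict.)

4

The answer is the maximum number of intervals overlapping at any instant.
Events (time:±→running): 0:+→1 1:-→0 3:+→1 5:-→0 7:+→1 8:+→2 8:+→3 9:-→2 10:-→1 10:+→2 10:+→3 11:-→2 12:-→1 13:+→2 13:+→3 13:+→4 … peak 4.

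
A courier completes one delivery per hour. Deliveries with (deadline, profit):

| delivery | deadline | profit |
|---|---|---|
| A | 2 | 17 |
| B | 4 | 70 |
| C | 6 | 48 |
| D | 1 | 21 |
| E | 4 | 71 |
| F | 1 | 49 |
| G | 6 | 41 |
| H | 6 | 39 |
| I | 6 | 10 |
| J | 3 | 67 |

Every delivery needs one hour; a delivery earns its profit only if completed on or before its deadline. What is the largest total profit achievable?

346

Take jobs in profit order; each goes to the latest open slot no later than its deadline.
By profit: E(d4,71), B(d4,70), J(d3,67), F(d1,49), C(d6,48), G(d6,41), H(d6,39), D(d1,21), A(d2,17), I(d6,10)
E→slot 4; B→slot 3; J→slot 2; F→slot 1; C→slot 6; G→slot 5; H skipped; D skipped; A skipped; I skipped.
Profit = 49 + 67 + 70 + 71 + 41 + 48 = 346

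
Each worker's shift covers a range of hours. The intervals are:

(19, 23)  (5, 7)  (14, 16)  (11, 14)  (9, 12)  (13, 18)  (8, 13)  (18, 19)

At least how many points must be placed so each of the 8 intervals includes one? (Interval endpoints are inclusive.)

4

Sorted: [5,7] [9,12] [8,13] [11,14] [14,16] [13,18] [18,19] [19,23]
{[5,7]} hit by 7; {[9,12],[8,13],[11,14]} hit by 12; {[14,16],[13,18]} hit by 16; {[18,19],[19,23]} hit by 19.
Points: 7, 12, 16, 19 (4 total).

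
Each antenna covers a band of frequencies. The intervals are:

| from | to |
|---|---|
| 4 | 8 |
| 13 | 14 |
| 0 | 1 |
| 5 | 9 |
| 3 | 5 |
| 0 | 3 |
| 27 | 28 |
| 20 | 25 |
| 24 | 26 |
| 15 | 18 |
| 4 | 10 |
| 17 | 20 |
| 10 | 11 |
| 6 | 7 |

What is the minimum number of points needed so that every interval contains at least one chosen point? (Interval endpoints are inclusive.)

8

Sort by right endpoint; whenever an interval is uncovered, place a point at its right end.
Sorted: [0,1] [0,3] [3,5] [6,7] [4,8] [5,9] [4,10] [10,11] [13,14] [15,18] [17,20] [20,25] [24,26] [27,28]
{[0,1],[0,3]} hit by 1; {[3,5]} hit by 5; {[6,7],[4,8],[5,9],[4,10]} hit by 7; {[10,11]} hit by 11; {[13,14]} hit by 14; {[15,18],[17,20]} hit by 18; {[20,25],[24,26]} hit by 25; {[27,28]} hit by 28.
Points: 1, 5, 7, 11, 14, 18, 25, 28 (8 total).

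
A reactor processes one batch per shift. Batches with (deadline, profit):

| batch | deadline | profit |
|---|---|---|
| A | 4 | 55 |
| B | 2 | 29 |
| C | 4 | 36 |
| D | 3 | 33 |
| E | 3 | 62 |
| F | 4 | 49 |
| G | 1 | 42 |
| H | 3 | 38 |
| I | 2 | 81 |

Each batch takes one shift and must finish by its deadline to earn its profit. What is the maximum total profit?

247

Take jobs in profit order; each goes to the latest open slot no later than its deadline.
Profit order: I=81 E=62 A=55 F=49 G=42 H=38 C=36 D=33 B=29
Assign: I→slot 2, E→slot 3, A→slot 4, F→slot 1, G skipped, H skipped, C skipped, D skipped, B skipped.
Slots: [1:F] [2:I] [3:E] [4:A]
Profit = 49 + 81 + 62 + 55 = 247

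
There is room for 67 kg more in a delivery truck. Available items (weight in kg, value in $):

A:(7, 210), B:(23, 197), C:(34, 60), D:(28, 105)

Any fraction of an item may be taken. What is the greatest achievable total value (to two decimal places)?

527.88

Sort by value per unit weight and fill in that order.
Ratios (sorted): A 30.00, B 8.57, D 3.75, C 1.76
take A (7 @ 210); take B (23 @ 197); take D (28 @ 105); take 9/34 of C → 15.88. Capacity used 67/67.
Total value = 527.88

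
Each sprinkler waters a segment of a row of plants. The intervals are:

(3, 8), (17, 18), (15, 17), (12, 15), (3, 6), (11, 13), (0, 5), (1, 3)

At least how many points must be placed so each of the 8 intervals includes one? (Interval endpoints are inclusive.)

3

Sorted: [1,3] [0,5] [3,6] [3,8] [11,13] [12,15] [15,17] [17,18]
{[1,3],[0,5],[3,6],[3,8]} hit by 3; {[11,13],[12,15]} hit by 13; {[15,17],[17,18]} hit by 17.
Points: 3, 13, 17 (3 total).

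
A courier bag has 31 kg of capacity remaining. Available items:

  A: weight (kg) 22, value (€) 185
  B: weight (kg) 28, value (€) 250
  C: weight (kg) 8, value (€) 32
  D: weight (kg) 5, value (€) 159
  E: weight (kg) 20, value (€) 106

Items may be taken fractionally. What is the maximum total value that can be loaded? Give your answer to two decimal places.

Sort by value per unit weight and fill in that order.
Ratios (sorted): D 31.80, B 8.93, A 8.41, E 5.30, C 4.00
take D (5 @ 159); take 26/28 of B → 232.14. Capacity used 31/31.
Total value = 391.14

391.14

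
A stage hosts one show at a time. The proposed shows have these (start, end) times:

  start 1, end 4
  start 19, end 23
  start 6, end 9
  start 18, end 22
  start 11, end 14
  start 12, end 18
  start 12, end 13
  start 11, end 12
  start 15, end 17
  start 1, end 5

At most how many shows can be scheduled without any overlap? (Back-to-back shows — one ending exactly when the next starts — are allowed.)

Sort by end time and greedily take each interval whose start is ≥ the last chosen end.
By end time: (1,4), (1,5), (6,9), (11,12), (12,13), (11,14), (15,17), (12,18), (18,22), (19,23).
Pick (1,4); next start ≥ 4 → (6,9); next start ≥ 9 → (11,12); next start ≥ 12 → (12,13); next start ≥ 13 → (15,17); next start ≥ 17 → (18,22).
Selected 6 shows.

6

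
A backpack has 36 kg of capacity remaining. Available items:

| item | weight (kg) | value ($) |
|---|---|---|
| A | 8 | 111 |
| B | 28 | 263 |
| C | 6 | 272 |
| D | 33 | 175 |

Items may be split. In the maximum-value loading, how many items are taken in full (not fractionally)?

Order: C (272/6=45.33) > A (111/8=13.88) > B (263/28=9.39) > D (175/33=5.30)
Fill: take C (6 @ 272) → take A (8 @ 111) → take 22/28 of B → 206.64; 36/36 used.
2 item(s) taken whole; one partial (take 22/28 of B).

2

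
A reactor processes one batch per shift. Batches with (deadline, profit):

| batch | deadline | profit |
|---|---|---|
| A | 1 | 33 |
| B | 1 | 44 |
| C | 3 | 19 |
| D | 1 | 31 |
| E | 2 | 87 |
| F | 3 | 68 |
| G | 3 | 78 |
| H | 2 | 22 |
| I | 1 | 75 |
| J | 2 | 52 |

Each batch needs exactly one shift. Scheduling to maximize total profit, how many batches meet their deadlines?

3

By profit: E(d2,87), G(d3,78), I(d1,75), F(d3,68), J(d2,52), B(d1,44), A(d1,33), D(d1,31), H(d2,22), C(d3,19)
E→slot 2; G→slot 3; I→slot 1; F skipped; J skipped; B skipped; A skipped; D skipped; H skipped; C skipped.
3 of 10 scheduled.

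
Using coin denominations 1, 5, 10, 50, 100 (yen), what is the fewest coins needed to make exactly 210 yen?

210 = 2×100 + 1×10
Total coins = 2 + 1 = 3

3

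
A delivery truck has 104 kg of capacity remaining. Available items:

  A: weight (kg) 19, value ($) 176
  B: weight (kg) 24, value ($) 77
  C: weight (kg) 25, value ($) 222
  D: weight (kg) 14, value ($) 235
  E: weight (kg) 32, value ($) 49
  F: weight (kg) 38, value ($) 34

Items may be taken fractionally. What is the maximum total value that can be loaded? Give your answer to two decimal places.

Order: D (235/14=16.79) > A (176/19=9.26) > C (222/25=8.88) > B (77/24=3.21) > E (49/32=1.53) > F (34/38=0.89)
Fill: take D (14 @ 235) → take A (19 @ 176) → take C (25 @ 222) → take B (24 @ 77) → take 22/32 of E → 33.69; 104/104 used.
Total value = 743.69

743.69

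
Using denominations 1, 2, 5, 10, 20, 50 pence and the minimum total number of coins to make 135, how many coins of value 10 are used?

1

Use the largest denomination that fits, subtract, and repeat.
135 = 2×50 + 1×20 + 1×10 + 1×5
Count of 10: 1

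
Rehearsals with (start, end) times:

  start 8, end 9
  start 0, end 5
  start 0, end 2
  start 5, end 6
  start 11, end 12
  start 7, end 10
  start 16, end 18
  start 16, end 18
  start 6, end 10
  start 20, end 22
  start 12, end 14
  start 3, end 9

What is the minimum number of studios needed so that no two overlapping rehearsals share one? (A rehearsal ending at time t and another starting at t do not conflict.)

starts: [0, 0, 3, 5, 6, 7, 8, 11, 12, 16, 16, 20]
ends:   [2, 5, 6, 9, 9, 10, 10, 12, 14, 18, 18, 22]
s0→1 s0→2 e2→1 s3→2 e5→1 s5→2 e6→1 s6→2 s7→3 s8→4  — peak 4.

4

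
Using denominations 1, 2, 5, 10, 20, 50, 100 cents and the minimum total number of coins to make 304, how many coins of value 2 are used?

304 − 3×100→4 − 2×2→0
Count of 2: 2

2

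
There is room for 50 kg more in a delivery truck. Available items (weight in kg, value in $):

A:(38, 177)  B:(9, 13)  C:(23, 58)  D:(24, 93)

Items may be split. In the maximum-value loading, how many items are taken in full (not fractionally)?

Sort by value per unit weight and fill in that order.
Order: A (177/38=4.66) > D (93/24=3.88) > C (58/23=2.52) > B (13/9=1.44)
Fill: take A (38 @ 177) → take 12/24 of D → 46.50; 50/50 used.
1 item(s) taken whole; one partial (take 12/24 of D).

1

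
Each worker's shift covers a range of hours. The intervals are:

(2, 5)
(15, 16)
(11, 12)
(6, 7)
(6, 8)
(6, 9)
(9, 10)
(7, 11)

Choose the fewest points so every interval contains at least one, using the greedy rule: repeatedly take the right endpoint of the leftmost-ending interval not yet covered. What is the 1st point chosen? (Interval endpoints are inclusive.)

5

Process intervals by earliest right end; each time one isn't hit yet, stab at its right endpoint.
Sorted: [2,5] [6,7] [6,8] [6,9] [9,10] [7,11] [11,12] [15,16]
{[2,5]} hit by 5; {[6,7],[6,8],[6,9]} hit by 7; {[9,10],[7,11]} hit by 10; {[11,12]} hit by 12; {[15,16]} hit by 16.
Points: 5, 7, 10, 12, 16 (5 total).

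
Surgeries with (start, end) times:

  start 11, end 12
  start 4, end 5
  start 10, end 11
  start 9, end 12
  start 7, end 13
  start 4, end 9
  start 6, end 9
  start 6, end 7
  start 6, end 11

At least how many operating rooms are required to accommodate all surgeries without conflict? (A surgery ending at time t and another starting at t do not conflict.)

starts: [4, 4, 6, 6, 6, 7, 9, 10, 11]
ends:   [5, 7, 9, 9, 11, 11, 12, 12, 13]
s4→1 s4→2 e5→1 s6→2 s6→3 s6→4  — peak 4.

4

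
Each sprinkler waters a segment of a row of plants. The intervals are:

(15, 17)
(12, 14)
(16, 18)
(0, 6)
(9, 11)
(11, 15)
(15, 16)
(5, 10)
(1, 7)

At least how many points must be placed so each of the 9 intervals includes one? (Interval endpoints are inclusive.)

4

Sort by right endpoint; whenever an interval is uncovered, place a point at its right end.
By right end: [0,6]  [1,7]  [5,10]  [9,11]  [12,14]  [11,15]  [15,16]  [15,17]  [16,18]
[0,6] uncovered → point at 6; [9,11] uncovered → point at 11; [12,14] uncovered → point at 14; [15,16] uncovered → point at 16.
Points: 6, 11, 14, 16 (4 total).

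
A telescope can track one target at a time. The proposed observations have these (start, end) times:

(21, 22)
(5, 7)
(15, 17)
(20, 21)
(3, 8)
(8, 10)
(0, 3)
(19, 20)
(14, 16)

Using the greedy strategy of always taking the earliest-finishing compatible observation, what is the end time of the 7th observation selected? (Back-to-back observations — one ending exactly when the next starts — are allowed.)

Order by finish time; keep every interval that doesn't clash with the previous kept one.
Sorted by end: (0,3)  (5,7)  (3,8)  (8,10)  (14,16)  (15,17)  (19,20)  (20,21)  (21,22)
take (0,3); take (5,7); take (8,10); take (14,16); skip (15,17); take (19,20); take (20,21); take (21,22).
Selected: (0,3) (5,7) (8,10) (14,16) (19,20) (20,21) (21,22)

22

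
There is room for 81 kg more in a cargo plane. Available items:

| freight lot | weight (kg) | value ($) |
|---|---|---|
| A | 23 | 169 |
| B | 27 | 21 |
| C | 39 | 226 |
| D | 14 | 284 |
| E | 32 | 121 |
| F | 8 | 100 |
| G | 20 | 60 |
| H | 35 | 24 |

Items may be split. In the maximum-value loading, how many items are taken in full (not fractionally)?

3

Sort by value per unit weight and fill in that order.
Ratios (sorted): D 20.29, F 12.50, A 7.35, C 5.79, E 3.78, G 3.00, B 0.78, H 0.69
take D (14 @ 284); take F (8 @ 100); take A (23 @ 169); take 36/39 of C → 208.62. Capacity used 81/81.
3 item(s) taken whole; one partial (take 36/39 of C).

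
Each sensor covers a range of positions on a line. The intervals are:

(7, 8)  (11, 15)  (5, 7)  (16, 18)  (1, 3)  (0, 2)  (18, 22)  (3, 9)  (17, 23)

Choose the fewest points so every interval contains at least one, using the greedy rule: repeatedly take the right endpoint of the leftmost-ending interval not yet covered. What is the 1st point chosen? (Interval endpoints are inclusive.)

2

Sorted: [0,2] [1,3] [5,7] [7,8] [3,9] [11,15] [16,18] [18,22] [17,23]
{[0,2],[1,3]} hit by 2; {[5,7],[7,8],[3,9]} hit by 7; {[11,15]} hit by 15; {[16,18],[18,22],[17,23]} hit by 18.
Points: 2, 7, 15, 18 (4 total).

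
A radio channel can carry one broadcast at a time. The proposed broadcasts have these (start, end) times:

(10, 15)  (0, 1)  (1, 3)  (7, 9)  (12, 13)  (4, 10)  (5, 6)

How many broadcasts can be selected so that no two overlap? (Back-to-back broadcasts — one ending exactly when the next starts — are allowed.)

Sort by end time and greedily take each interval whose start is ≥ the last chosen end.
By end time: (0,1), (1,3), (5,6), (7,9), (4,10), (12,13), (10,15).
Pick (0,1); next start ≥ 1 → (1,3); next start ≥ 3 → (5,6); next start ≥ 6 → (7,9); next start ≥ 9 → (12,13).
Selected 5 broadcasts.

5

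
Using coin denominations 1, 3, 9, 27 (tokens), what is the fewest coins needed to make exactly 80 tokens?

80 − 2×27→26 − 2×9→8 − 2×3→2 − 2×1→0
Total coins = 2 + 2 + 2 + 2 = 8

8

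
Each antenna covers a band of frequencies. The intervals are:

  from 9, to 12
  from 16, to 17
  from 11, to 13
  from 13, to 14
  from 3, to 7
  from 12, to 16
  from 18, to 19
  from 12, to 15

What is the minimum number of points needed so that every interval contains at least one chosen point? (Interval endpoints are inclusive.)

5

Sorted: [3,7] [9,12] [11,13] [13,14] [12,15] [12,16] [16,17] [18,19]
{[3,7]} hit by 7; {[9,12],[11,13]} hit by 12; {[13,14],[12,15],[12,16]} hit by 14; {[16,17]} hit by 17; {[18,19]} hit by 19.
Points: 7, 12, 14, 17, 19 (5 total).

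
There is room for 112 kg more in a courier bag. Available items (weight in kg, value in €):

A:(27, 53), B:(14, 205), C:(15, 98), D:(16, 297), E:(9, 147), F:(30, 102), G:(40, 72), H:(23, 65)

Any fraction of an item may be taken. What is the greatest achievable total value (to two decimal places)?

923.81

Sort by value per unit weight and fill in that order.
Order: D (297/16=18.56) > E (147/9=16.33) > B (205/14=14.64) > C (98/15=6.53) > F (102/30=3.40) > H (65/23=2.83) > A (53/27=1.96) > G (72/40=1.80)
Fill: take D (16 @ 297) → take E (9 @ 147) → take B (14 @ 205) → take C (15 @ 98) → take F (30 @ 102) → take H (23 @ 65) → take 5/27 of A → 9.81; 112/112 used.
Total value = 923.81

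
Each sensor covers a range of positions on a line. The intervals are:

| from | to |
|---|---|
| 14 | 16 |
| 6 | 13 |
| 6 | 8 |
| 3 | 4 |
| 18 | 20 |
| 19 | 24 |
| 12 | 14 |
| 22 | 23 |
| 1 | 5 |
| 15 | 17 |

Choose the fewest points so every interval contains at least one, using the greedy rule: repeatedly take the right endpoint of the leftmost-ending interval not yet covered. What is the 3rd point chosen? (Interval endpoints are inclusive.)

14

Sort by right endpoint; whenever an interval is uncovered, place a point at its right end.
Sorted: [3,4] [1,5] [6,8] [6,13] [12,14] [14,16] [15,17] [18,20] [22,23] [19,24]
{[3,4],[1,5]} hit by 4; {[6,8],[6,13]} hit by 8; {[12,14],[14,16]} hit by 14; {[15,17]} hit by 17; {[18,20]} hit by 20; {[22,23],[19,24]} hit by 23.
Points: 4, 8, 14, 17, 20, 23 (6 total).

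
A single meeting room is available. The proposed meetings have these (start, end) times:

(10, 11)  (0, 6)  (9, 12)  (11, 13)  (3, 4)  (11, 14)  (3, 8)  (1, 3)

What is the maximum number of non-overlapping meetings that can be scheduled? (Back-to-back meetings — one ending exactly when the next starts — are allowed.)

4

Sort by end time and greedily take each interval whose start is ≥ the last chosen end.
Sorted by end: (1,3)  (3,4)  (0,6)  (3,8)  (10,11)  (9,12)  (11,13)  (11,14)
take (1,3); take (3,4); skip (3,8); take (10,11); take (11,13); skip (11,14).
Selected 4 meetings.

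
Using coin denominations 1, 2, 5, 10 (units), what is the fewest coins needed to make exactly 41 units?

5

Greedy: take as many of the largest coin as possible, then repeat with the remainder.
41 − 4×10→1 − 1×1→0
Total coins = 4 + 1 = 5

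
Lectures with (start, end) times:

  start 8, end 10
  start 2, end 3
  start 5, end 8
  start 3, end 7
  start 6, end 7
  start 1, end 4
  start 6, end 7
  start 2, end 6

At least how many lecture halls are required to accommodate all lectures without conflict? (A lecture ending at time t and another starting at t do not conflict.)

The answer is the maximum number of intervals overlapping at any instant.
starts: [1, 2, 2, 3, 5, 6, 6, 8]
ends:   [3, 4, 6, 7, 7, 7, 8, 10]
s1→1 s2→2 s2→3 e3→2 s3→3 e4→2 s5→3 e6→2 s6→3 s6→4  — peak 4.

4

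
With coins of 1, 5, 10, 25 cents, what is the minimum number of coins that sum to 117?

8

117 − 4×25→17 − 1×10→7 − 1×5→2 − 2×1→0
Total coins = 4 + 1 + 1 + 2 = 8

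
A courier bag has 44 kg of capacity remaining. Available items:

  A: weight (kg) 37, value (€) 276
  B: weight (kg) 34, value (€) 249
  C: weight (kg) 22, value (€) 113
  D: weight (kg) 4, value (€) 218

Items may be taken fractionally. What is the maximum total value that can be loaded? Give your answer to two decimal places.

515.97

Order: D (218/4=54.50) > A (276/37=7.46) > B (249/34=7.32) > C (113/22=5.14)
Fill: take D (4 @ 218) → take A (37 @ 276) → take 3/34 of B → 21.97; 44/44 used.
Total value = 515.97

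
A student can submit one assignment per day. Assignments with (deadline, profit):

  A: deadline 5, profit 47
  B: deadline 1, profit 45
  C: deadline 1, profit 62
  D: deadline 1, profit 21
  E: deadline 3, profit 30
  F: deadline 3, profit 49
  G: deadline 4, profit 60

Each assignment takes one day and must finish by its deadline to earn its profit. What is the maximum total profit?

Sort by profit descending; place each in the latest free slot ≤ its deadline.
By profit: C(d1,62), G(d4,60), F(d3,49), A(d5,47), B(d1,45), E(d3,30), D(d1,21)
C→slot 1; G→slot 4; F→slot 3; A→slot 5; B skipped; E→slot 2; D skipped.
Profit = 62 + 30 + 49 + 60 + 47 = 248

248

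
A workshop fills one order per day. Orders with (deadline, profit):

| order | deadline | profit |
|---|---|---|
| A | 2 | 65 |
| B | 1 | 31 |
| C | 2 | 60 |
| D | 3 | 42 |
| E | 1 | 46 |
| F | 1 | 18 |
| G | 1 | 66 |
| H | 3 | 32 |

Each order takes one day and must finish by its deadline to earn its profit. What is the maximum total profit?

Profit order: G=66 A=65 C=60 E=46 D=42 H=32 B=31 F=18
Assign: G→slot 1, A→slot 2, C skipped, E skipped, D→slot 3, H skipped, B skipped, F skipped.
Slots: [1:G] [2:A] [3:D]
Profit = 66 + 65 + 42 = 173

173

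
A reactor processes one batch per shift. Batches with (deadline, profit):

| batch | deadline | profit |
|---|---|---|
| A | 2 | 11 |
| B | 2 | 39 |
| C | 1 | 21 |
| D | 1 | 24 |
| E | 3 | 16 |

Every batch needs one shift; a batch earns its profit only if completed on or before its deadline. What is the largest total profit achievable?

79

Take jobs in profit order; each goes to the latest open slot no later than its deadline.
Profit order: B=39 D=24 C=21 E=16 A=11
Assign: B→slot 2, D→slot 1, C skipped, E→slot 3, A skipped.
Slots: [1:D] [2:B] [3:E]
Profit = 24 + 39 + 16 = 79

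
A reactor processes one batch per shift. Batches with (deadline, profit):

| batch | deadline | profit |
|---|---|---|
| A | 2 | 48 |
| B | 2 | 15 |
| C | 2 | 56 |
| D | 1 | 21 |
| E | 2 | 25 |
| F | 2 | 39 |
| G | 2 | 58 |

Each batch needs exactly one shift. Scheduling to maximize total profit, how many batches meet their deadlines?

2

By profit: G(d2,58), C(d2,56), A(d2,48), F(d2,39), E(d2,25), D(d1,21), B(d2,15)
G→slot 2; C→slot 1; A skipped; F skipped; E skipped; D skipped; B skipped.
2 of 7 scheduled.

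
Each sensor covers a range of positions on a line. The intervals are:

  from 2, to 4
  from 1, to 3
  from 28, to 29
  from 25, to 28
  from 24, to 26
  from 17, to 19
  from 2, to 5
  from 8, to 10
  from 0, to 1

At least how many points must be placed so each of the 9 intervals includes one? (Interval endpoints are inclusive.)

Process intervals by earliest right end; each time one isn't hit yet, stab at its right endpoint.
By right end: [0,1]  [1,3]  [2,4]  [2,5]  [8,10]  [17,19]  [24,26]  [25,28]  [28,29]
[0,1] uncovered → point at 1; [2,4] uncovered → point at 4; [8,10] uncovered → point at 10; [17,19] uncovered → point at 19; [24,26] uncovered → point at 26; [28,29] uncovered → point at 29.
Points: 1, 4, 10, 19, 26, 29 (6 total).

6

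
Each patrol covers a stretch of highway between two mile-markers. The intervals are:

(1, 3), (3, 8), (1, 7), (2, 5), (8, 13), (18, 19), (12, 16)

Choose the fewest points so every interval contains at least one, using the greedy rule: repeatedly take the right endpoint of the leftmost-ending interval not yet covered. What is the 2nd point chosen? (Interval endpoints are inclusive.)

By right end: [1,3]  [2,5]  [1,7]  [3,8]  [8,13]  [12,16]  [18,19]
[1,3] uncovered → point at 3; [8,13] uncovered → point at 13; [18,19] uncovered → point at 19.
Points: 3, 13, 19 (3 total).

13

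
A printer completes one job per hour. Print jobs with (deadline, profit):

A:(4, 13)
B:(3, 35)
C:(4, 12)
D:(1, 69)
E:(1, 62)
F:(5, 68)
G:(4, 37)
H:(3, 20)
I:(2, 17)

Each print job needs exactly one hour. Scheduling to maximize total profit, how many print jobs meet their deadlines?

5

Sort by profit descending; place each in the latest free slot ≤ its deadline.
Profit order: D=69 F=68 E=62 G=37 B=35 H=20 I=17 A=13 C=12
Assign: D→slot 1, F→slot 5, E skipped, G→slot 4, B→slot 3, H→slot 2, I skipped, A skipped, C skipped.
Slots: [1:D] [2:H] [3:B] [4:G] [5:F]
5 of 9 scheduled.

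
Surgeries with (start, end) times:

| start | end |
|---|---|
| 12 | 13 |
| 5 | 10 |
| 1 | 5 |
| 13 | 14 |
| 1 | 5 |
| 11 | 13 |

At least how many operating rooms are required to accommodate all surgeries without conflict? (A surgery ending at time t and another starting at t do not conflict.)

2

Events (time:±→running): 1:+→1 1:+→2 … peak 2.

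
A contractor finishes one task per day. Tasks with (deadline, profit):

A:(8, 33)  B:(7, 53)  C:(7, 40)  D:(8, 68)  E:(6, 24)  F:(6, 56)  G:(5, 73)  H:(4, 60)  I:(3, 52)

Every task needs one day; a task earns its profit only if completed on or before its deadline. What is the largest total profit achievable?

435

Profit order: G=73 D=68 H=60 F=56 B=53 I=52 C=40 A=33 E=24
Assign: G→slot 5, D→slot 8, H→slot 4, F→slot 6, B→slot 7, I→slot 3, C→slot 2, A→slot 1, E skipped.
Slots: [1:A] [2:C] [3:I] [4:H] [5:G] [6:F] [7:B] [8:D]
Profit = 33 + 40 + 52 + 60 + 73 + 56 + 53 + 68 = 435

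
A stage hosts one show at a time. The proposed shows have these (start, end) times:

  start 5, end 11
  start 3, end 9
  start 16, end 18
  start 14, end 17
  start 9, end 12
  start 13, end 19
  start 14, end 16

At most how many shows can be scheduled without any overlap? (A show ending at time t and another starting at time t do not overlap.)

4

Greedy by earliest finish: after sorting by end time, pick each interval compatible with the last pick.
Sorted by end: (3,9)  (5,11)  (9,12)  (14,16)  (14,17)  (16,18)  (13,19)
take (3,9); take (9,12); take (14,16); skip (14,17); take (16,18).
Selected 4 shows.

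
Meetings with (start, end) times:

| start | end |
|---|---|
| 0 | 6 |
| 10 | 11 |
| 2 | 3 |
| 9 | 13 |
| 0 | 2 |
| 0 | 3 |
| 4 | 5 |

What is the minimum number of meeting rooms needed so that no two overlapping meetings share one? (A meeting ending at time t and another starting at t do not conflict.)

starts: [0, 0, 0, 2, 4, 9, 10]
ends:   [2, 3, 3, 5, 6, 11, 13]
s0→1 s0→2 s0→3  — peak 3.

3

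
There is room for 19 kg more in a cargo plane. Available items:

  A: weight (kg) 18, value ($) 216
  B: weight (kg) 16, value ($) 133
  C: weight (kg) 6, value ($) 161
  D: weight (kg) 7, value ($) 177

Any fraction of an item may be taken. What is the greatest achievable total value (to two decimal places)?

410.00

Order: C (161/6=26.83) > D (177/7=25.29) > A (216/18=12.00) > B (133/16=8.31)
Fill: take C (6 @ 161) → take D (7 @ 177) → take 6/18 of A → 72.00; 19/19 used.
Total value = 410.00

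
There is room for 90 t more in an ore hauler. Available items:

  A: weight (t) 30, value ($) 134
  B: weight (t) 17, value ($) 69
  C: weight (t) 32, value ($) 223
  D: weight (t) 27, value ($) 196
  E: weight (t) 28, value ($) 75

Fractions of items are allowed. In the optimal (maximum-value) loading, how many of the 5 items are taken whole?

Ratios (sorted): D 7.26, C 6.97, A 4.47, B 4.06, E 2.68
take D (27 @ 196); take C (32 @ 223); take A (30 @ 134); take 1/17 of B → 4.06. Capacity used 90/90.
3 item(s) taken whole; one partial (take 1/17 of B).

3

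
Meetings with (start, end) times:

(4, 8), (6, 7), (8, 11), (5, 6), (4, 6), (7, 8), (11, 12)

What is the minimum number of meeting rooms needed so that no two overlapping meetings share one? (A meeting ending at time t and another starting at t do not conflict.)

The answer is the maximum number of intervals overlapping at any instant.
Events (time:±→running): 4:+→1 4:+→2 5:+→3 … peak 3.

3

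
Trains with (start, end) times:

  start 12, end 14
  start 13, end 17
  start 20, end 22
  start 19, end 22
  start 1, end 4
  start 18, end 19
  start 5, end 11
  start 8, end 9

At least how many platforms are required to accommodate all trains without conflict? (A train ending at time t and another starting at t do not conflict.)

2

starts: [1, 5, 8, 12, 13, 18, 19, 20]
ends:   [4, 9, 11, 14, 17, 19, 22, 22]
s1→1 e4→0 s5→1 s8→2  — peak 2.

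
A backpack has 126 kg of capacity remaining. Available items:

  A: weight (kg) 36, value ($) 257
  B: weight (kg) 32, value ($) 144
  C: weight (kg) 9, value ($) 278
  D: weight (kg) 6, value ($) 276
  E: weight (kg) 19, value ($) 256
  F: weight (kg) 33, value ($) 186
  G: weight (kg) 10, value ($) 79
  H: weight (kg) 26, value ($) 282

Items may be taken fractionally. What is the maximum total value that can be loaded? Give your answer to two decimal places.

Greedy by value/weight ratio, highest first.
Ratios (sorted): D 46.00, C 30.89, E 13.47, H 10.85, G 7.90, A 7.14, F 5.64, B 4.50
take D (6 @ 276); take C (9 @ 278); take E (19 @ 256); take H (26 @ 282); take G (10 @ 79); take A (36 @ 257); take 20/33 of F → 112.73. Capacity used 126/126.
Total value = 1540.73

1540.73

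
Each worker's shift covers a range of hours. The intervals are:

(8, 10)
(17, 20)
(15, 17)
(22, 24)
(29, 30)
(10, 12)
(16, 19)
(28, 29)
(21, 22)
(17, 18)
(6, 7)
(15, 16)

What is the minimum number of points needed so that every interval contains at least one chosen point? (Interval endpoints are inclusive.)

Sort by right endpoint; whenever an interval is uncovered, place a point at its right end.
By right end: [6,7]  [8,10]  [10,12]  [15,16]  [15,17]  [17,18]  [16,19]  [17,20]  [21,22]  [22,24]  [28,29]  [29,30]
[6,7] uncovered → point at 7; [8,10] uncovered → point at 10; [15,16] uncovered → point at 16; [17,18] uncovered → point at 18; [21,22] uncovered → point at 22; [28,29] uncovered → point at 29.
Points: 7, 10, 16, 18, 22, 29 (6 total).

6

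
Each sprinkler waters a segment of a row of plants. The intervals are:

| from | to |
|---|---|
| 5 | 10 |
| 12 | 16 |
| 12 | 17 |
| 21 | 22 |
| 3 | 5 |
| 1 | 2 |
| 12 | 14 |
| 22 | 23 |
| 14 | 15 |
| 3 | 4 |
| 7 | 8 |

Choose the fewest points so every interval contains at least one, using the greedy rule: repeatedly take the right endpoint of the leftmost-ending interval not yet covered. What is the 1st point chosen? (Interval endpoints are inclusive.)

By right end: [1,2]  [3,4]  [3,5]  [7,8]  [5,10]  [12,14]  [14,15]  [12,16]  [12,17]  [21,22]  [22,23]
[1,2] uncovered → point at 2; [3,4] uncovered → point at 4; [7,8] uncovered → point at 8; [12,14] uncovered → point at 14; [21,22] uncovered → point at 22.
Points: 2, 4, 8, 14, 22 (5 total).

2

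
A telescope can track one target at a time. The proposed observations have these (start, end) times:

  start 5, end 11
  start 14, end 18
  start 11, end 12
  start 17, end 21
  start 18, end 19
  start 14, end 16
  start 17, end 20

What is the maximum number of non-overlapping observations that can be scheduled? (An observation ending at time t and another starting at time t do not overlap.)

Order by finish time; keep every interval that doesn't clash with the previous kept one.
Sorted by end: (5,11)  (11,12)  (14,16)  (14,18)  (18,19)  (17,20)  (17,21)
take (5,11); take (11,12); take (14,16); skip (14,18); take (18,19); skip (17,20).
Selected 4 observations.

4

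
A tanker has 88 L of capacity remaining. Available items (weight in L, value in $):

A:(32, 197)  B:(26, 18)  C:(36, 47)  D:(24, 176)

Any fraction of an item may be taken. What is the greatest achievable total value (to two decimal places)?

414.78

Sort by value per unit weight and fill in that order.
Order: D (176/24=7.33) > A (197/32=6.16) > C (47/36=1.31) > B (18/26=0.69)
Fill: take D (24 @ 176) → take A (32 @ 197) → take 32/36 of C → 41.78; 88/88 used.
Total value = 414.78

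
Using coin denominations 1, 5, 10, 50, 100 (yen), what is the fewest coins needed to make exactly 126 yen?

5

Greedy: take as many of the largest coin as possible, then repeat with the remainder.
126 − 1×100→26 − 2×10→6 − 1×5→1 − 1×1→0
Total coins = 1 + 2 + 1 + 1 = 5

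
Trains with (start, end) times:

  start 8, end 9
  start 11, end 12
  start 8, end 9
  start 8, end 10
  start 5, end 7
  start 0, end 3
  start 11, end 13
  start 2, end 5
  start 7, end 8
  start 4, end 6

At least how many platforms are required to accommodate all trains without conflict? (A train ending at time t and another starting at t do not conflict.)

The answer is the maximum number of intervals overlapping at any instant.
starts: [0, 2, 4, 5, 7, 8, 8, 8, 11, 11]
ends:   [3, 5, 6, 7, 8, 9, 9, 10, 12, 13]
s0→1 s2→2 e3→1 s4→2 e5→1 s5→2 e6→1 e7→0 s7→1 e8→0 s8→1 s8→2 s8→3  — peak 3.

3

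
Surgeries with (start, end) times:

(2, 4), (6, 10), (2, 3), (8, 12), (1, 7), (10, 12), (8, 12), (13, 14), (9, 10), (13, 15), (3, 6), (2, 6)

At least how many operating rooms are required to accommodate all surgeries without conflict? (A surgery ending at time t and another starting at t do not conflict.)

4

The answer is the maximum number of intervals overlapping at any instant.
Events (time:±→running): 1:+→1 2:+→2 2:+→3 2:+→4 … peak 4.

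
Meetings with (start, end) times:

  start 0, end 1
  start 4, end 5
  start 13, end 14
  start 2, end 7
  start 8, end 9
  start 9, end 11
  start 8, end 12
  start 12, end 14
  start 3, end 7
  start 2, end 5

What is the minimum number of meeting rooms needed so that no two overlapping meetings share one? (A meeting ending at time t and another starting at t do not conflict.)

Count concurrent intervals with a sweep; the peak is the room count.
Events (time:±→running): 0:+→1 1:-→0 2:+→1 2:+→2 3:+→3 4:+→4 … peak 4.

4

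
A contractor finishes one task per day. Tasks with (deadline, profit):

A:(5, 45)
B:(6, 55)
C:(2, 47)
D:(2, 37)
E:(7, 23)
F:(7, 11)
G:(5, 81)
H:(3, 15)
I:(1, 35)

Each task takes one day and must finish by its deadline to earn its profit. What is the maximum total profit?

303

Take jobs in profit order; each goes to the latest open slot no later than its deadline.
Profit order: G=81 B=55 C=47 A=45 D=37 I=35 E=23 H=15 F=11
Assign: G→slot 5, B→slot 6, C→slot 2, A→slot 4, D→slot 1, I skipped, E→slot 7, H→slot 3, F skipped.
Slots: [1:D] [2:C] [3:H] [4:A] [5:G] [6:B] [7:E]
Profit = 37 + 47 + 15 + 45 + 81 + 55 + 23 = 303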